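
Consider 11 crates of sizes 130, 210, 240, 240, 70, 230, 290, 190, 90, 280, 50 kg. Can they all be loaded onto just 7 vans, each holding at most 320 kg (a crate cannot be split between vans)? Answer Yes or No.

A valid assignment using 7 vans:
  van 1: 290 = 290
  van 2: 280 = 280
  van 3: 240 + 70 = 310
  van 4: 240 + 50 = 290
  van 5: 230 + 90 = 320
  van 6: 210 = 210
  van 7: 190 + 130 = 320
Every load is within 320 kg, so 7 vans suffice.

Yes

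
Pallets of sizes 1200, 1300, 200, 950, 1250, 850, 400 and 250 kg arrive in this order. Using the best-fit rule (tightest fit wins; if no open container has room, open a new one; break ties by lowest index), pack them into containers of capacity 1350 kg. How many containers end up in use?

  1200 → container 1 (new)  [load 1200/1350]
  1300 → container 2 (new)  [load 1300/1350]
  200 → container 3 (new)  [load 200/1350]
  950 → container 3  [load 1150/1350]
  1250 → container 4 (new)  [load 1250/1350]
  850 → container 5 (new)  [load 850/1350]
  400 → container 5  [load 1250/1350]
  250 → container 6 (new)  [load 250/1350]
6 containers opened.

6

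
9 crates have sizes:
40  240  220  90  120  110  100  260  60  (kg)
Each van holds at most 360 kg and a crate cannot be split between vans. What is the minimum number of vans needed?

4

Total = 260 + 240 + 220 + 120 + 110 + 100 + 90 + 60 + 40 = 1240 kg.
Lower bound: ⌈1240/360⌉ = 4 vans.
A packing using 4 vans:
  van 1: 260 + 100 = 360
  van 2: 240 + 120 = 360
  van 3: 220 + 110 = 330
  van 4: 90 + 60 + 40 = 190
This matches the lower bound, so 4 is optimal.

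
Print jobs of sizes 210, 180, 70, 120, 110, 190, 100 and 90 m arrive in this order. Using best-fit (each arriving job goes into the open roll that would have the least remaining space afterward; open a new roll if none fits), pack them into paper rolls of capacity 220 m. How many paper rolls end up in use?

  210 → roll 1 (new)  [load 210/220]
  180 → roll 2 (new)  [load 180/220]
  70 → roll 3 (new)  [load 70/220]
  120 → roll 3  [load 190/220]
  110 → roll 4 (new)  [load 110/220]
  190 → roll 5 (new)  [load 190/220]
  100 → roll 4  [load 210/220]
  90 → roll 6 (new)  [load 90/220]
6 paper rolls opened.

6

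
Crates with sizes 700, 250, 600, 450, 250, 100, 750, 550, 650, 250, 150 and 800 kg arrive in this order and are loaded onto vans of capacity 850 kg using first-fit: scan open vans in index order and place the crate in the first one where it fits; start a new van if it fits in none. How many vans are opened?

  700 → van 1 (new)  [load 700/850]
  250 → van 2 (new)  [load 250/850]
  600 → van 2  [load 850/850]
  450 → van 3 (new)  [load 450/850]
  250 → van 3  [load 700/850]
  100 → van 1  [load 800/850]
  750 → van 4 (new)  [load 750/850]
  550 → van 5 (new)  [load 550/850]
  650 → van 6 (new)  [load 650/850]
  250 → van 5  [load 800/850]
  150 → van 3  [load 850/850]
  800 → van 7 (new)  [load 800/850]
7 vans opened.

7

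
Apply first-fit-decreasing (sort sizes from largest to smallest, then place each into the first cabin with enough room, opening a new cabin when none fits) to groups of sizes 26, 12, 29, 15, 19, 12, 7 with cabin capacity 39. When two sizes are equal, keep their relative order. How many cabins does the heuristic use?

4

Sorted descending: 29, 26, 19, 15, 12, 12, 7.
  29 → cabin 1 (new)  [load 29/39]
  26 → cabin 2 (new)  [load 26/39]
  19 → cabin 3 (new)  [load 19/39]
  15 → cabin 3  [load 34/39]
  12 → cabin 2  [load 38/39]
  12 → cabin 4 (new)  [load 12/39]
  7 → cabin 1  [load 36/39]
4 cabins opened.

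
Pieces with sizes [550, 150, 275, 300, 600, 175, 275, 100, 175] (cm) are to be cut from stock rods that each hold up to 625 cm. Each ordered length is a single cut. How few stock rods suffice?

Total = 600 + 550 + 300 + 275 + 275 + 175 + 175 + 150 + 100 = 2600 cm.
Lower bound: ⌈2600/625⌉ = 5 stock rods.
A packing using 5 stock rods:
  stock rod 1: 600 = 600
  stock rod 2: 550 = 550
  stock rod 3: 300 + 275 = 575
  stock rod 4: 275 + 175 + 175 = 625
  stock rod 5: 150 + 100 = 250
This matches the lower bound, so 5 is optimal.

5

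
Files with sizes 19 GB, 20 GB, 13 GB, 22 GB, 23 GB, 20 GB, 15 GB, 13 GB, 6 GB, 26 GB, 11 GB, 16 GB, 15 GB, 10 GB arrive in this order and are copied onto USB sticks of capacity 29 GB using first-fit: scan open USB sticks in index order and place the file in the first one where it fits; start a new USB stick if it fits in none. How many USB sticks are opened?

10

  19 → USB stick 1 (new)  [load 19/29]
  20 → USB stick 2 (new)  [load 20/29]
  13 → USB stick 3 (new)  [load 13/29]
  22 → USB stick 4 (new)  [load 22/29]
  23 → USB stick 5 (new)  [load 23/29]
  20 → USB stick 6 (new)  [load 20/29]
  15 → USB stick 3  [load 28/29]
  13 → USB stick 7 (new)  [load 13/29]
  6 → USB stick 1  [load 25/29]
  26 → USB stick 8 (new)  [load 26/29]
  11 → USB stick 7  [load 24/29]
  16 → USB stick 9 (new)  [load 16/29]
  15 → USB stick 10 (new)  [load 15/29]
  10 → USB stick 9  [load 26/29]
10 USB sticks opened.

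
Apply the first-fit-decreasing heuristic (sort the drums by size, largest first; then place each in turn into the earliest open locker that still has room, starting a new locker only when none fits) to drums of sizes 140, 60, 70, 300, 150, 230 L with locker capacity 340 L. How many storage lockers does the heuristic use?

Sorted descending: 300, 230, 150, 140, 70, 60.
  300 → locker 1 (new)  [load 300/340]
  230 → locker 2 (new)  [load 230/340]
  150 → locker 3 (new)  [load 150/340]
  140 → locker 3  [load 290/340]
  70 → locker 2  [load 300/340]
  60 → locker 4 (new)  [load 60/340]
4 storage lockers opened.

4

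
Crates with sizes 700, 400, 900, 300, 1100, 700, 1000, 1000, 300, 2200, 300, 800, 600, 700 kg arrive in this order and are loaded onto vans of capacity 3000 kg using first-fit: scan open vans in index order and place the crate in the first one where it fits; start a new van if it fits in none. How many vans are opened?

  700 → van 1 (new)  [load 700/3000]
  400 → van 1  [load 1100/3000]
  900 → van 1  [load 2000/3000]
  300 → van 1  [load 2300/3000]
  1100 → van 2 (new)  [load 1100/3000]
  700 → van 1  [load 3000/3000]
  1000 → van 2  [load 2100/3000]
  1000 → van 3 (new)  [load 1000/3000]
  300 → van 2  [load 2400/3000]
  2200 → van 4 (new)  [load 2200/3000]
  300 → van 2  [load 2700/3000]
  800 → van 3  [load 1800/3000]
  600 → van 3  [load 2400/3000]
  700 → van 4  [load 2900/3000]
4 vans opened.

4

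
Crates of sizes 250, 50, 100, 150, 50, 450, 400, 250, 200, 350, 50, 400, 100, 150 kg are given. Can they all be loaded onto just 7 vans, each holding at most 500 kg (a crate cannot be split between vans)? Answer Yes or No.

A valid assignment using 6 vans:
  van 1: 450 + 50 = 500
  van 2: 400 + 100 = 500
  van 3: 400 + 100 = 500
  van 4: 350 + 150 = 500
  van 5: 250 + 250 = 500
  van 6: 200 + 150 + 50 + 50 = 450
That uses only 6 ≤ 7, so 7 vans are enough.

Yes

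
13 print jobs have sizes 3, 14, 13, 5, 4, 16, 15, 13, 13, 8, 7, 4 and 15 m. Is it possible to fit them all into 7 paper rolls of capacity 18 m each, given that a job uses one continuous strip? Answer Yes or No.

Total = 130 m; ⌈130/18⌉ = 8.
At least 8 paper rolls are required, but only 7 are allowed.

No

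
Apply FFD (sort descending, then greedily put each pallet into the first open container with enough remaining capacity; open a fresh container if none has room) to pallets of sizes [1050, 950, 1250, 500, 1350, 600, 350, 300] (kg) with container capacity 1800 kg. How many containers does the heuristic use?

Sorted descending: 1350, 1250, 1050, 950, 600, 500, 350, 300.
  1350 → container 1 (new)  [load 1350/1800]
  1250 → container 2 (new)  [load 1250/1800]
  1050 → container 3 (new)  [load 1050/1800]
  950 → container 4 (new)  [load 950/1800]
  600 → container 3  [load 1650/1800]
  500 → container 2  [load 1750/1800]
  350 → container 1  [load 1700/1800]
  300 → container 4  [load 1250/1800]
4 containers opened.

4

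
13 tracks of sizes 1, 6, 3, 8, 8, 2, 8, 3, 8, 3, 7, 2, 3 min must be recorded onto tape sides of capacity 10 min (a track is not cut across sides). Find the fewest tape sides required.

Total = 8 + 8 + 8 + 8 + 7 + 6 + 3 + 3 + 3 + 3 + 2 + 2 + 1 = 62 min.
Lower bound: ⌈62/10⌉ = 7 tape sides.
A packing using 7 tape sides:
  side 1: 8 + 2 = 10
  side 2: 8 + 2 = 10
  side 3: 8 + 1 = 9
  side 4: 8 = 8
  side 5: 7 + 3 = 10
  side 6: 6 + 3 = 9
  side 7: 3 + 3 = 6
This matches the lower bound, so 7 is optimal.

7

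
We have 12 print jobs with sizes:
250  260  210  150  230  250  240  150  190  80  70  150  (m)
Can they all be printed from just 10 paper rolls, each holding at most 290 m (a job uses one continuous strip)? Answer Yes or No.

A valid assignment using 10 paper rolls:
  roll 1: 260 = 260
  roll 2: 250 = 250
  roll 3: 250 = 250
  roll 4: 240 = 240
  roll 5: 230 = 230
  roll 6: 210 + 80 = 290
  roll 7: 190 + 70 = 260
  roll 8: 150 = 150
  roll 9: 150 = 150
  roll 10: 150 = 150
Every load is within 290 m, so 10 paper rolls suffice.

Yes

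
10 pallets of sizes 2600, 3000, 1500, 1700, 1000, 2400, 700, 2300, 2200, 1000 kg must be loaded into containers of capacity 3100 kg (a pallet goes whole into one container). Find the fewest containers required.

7

Total = 3000 + 2600 + 2400 + 2300 + 2200 + 1700 + 1500 + 1000 + 1000 + 700 = 18400 kg.
Lower bound: ⌈18400/3100⌉ = 6 containers.
A packing using 7 containers:
  container 1: 3000 = 3000
  container 2: 2600 = 2600
  container 3: 2400 + 700 = 3100
  container 4: 2300 = 2300
  container 5: 2200 = 2200
  container 6: 1700 + 1000 = 2700
  container 7: 1500 + 1000 = 2500
No arrangement into 6 containers stays within capacity, so 7 is optimal.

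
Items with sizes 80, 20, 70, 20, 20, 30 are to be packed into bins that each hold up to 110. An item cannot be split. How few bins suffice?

3

Total = 80 + 70 + 30 + 20 + 20 + 20 = 240.
Lower bound: ⌈240/110⌉ = 3 bins.
A packing using 3 bins:
  bin 1: 80 + 30 = 110
  bin 2: 70 + 20 + 20 = 110
  bin 3: 20 = 20
This matches the lower bound, so 3 is optimal.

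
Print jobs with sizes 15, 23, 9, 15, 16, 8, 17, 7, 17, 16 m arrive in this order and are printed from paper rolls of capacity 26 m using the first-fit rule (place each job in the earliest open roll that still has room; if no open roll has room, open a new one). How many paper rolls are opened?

  15 → roll 1 (new)  [load 15/26]
  23 → roll 2 (new)  [load 23/26]
  9 → roll 1  [load 24/26]
  15 → roll 3 (new)  [load 15/26]
  16 → roll 4 (new)  [load 16/26]
  8 → roll 3  [load 23/26]
  17 → roll 5 (new)  [load 17/26]
  7 → roll 4  [load 23/26]
  17 → roll 6 (new)  [load 17/26]
  16 → roll 7 (new)  [load 16/26]
7 paper rolls opened.

7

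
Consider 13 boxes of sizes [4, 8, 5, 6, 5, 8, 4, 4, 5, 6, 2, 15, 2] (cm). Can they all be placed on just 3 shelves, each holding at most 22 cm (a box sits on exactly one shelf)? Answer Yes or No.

Total = 74 cm; ⌈74/22⌉ = 4.
At least 4 shelves are required, but only 3 are allowed.

No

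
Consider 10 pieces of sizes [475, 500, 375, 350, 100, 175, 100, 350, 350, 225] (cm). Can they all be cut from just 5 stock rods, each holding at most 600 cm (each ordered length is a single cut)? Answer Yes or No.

No

Total = 3000 cm; ⌈3000/600⌉ = 5.
6 pieces each exceed half the capacity and cannot share a stock rod, forcing at least 6 stock rods.
At least 6 stock rods are required, but only 5 are allowed.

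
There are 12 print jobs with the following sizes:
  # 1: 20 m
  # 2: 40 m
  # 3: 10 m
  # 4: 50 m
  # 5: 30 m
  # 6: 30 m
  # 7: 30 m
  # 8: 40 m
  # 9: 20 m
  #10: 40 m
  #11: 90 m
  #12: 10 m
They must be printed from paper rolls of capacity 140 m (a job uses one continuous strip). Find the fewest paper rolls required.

Total = 90 + 50 + 40 + 40 + 40 + 30 + 30 + 30 + 20 + 20 + 10 + 10 = 410 m.
Lower bound: ⌈410/140⌉ = 3 paper rolls.
A packing using 3 paper rolls:
  roll 1: 90 + 50 = 140
  roll 2: 40 + 40 + 40 + 20 = 140
  roll 3: 30 + 30 + 30 + 20 + 10 + 10 = 130
This matches the lower bound, so 3 is optimal.

3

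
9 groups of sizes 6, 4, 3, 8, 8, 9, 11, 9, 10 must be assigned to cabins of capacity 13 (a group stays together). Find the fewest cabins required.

Total = 11 + 10 + 9 + 9 + 8 + 8 + 6 + 4 + 3 = 68.
Lower bound: ⌈68/13⌉ = 6 cabins.
A packing using 7 cabins:
  cabin 1: 11 = 11
  cabin 2: 10 + 3 = 13
  cabin 3: 9 + 4 = 13
  cabin 4: 9 = 9
  cabin 5: 8 = 8
  cabin 6: 8 = 8
  cabin 7: 6 = 6
No arrangement into 6 cabins stays within capacity, so 7 is optimal.

7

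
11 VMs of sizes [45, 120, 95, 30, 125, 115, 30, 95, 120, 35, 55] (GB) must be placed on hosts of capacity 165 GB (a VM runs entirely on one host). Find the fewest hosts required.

Total = 125 + 120 + 120 + 115 + 95 + 95 + 55 + 45 + 35 + 30 + 30 = 865 GB.
Lower bound: ⌈865/165⌉ = 6 hosts.
A packing using 6 hosts:
  host 1: 125 + 35 = 160
  host 2: 120 + 45 = 165
  host 3: 120 + 30 = 150
  host 4: 115 + 30 = 145
  host 5: 95 + 55 = 150
  host 6: 95 = 95
This matches the lower bound, so 6 is optimal.

6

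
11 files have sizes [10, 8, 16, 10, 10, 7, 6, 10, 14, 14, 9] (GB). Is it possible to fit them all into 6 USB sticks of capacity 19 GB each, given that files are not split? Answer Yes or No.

No

Total = 114 GB; ⌈114/19⌉ = 6.
7 files each exceed half the capacity and cannot share a USB stick, forcing at least 7 USB sticks.
At least 7 USB sticks are required, but only 6 are allowed.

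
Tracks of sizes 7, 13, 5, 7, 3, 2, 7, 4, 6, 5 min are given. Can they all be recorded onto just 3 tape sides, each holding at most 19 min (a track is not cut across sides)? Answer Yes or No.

No

Total = 59 min; ⌈59/19⌉ = 4.
At least 4 tape sides are required, but only 3 are allowed.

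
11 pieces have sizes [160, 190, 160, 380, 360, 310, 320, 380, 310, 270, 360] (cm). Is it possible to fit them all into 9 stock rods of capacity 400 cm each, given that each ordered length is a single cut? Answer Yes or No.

No

Total = 3200 cm; ⌈3200/400⌉ = 8.
The bound of 8 does not rule out 9, but exhaustive search shows no assignment into 9 stock rods of capacity 400 cm exists — the minimum is 10.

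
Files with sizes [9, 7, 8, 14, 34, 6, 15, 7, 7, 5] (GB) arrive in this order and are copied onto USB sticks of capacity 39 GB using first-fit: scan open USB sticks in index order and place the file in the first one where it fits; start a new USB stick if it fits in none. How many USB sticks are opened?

3

  9 → USB stick 1 (new)  [load 9/39]
  7 → USB stick 1  [load 16/39]
  8 → USB stick 1  [load 24/39]
  14 → USB stick 1  [load 38/39]
  34 → USB stick 2 (new)  [load 34/39]
  6 → USB stick 3 (new)  [load 6/39]
  15 → USB stick 3  [load 21/39]
  7 → USB stick 3  [load 28/39]
  7 → USB stick 3  [load 35/39]
  5 → USB stick 2  [load 39/39]
3 USB sticks opened.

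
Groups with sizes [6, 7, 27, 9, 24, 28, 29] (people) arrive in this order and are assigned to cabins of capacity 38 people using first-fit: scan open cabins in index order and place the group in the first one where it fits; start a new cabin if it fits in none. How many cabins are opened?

5

  6 → cabin 1 (new)  [load 6/38]
  7 → cabin 1  [load 13/38]
  27 → cabin 2 (new)  [load 27/38]
  9 → cabin 1  [load 22/38]
  24 → cabin 3 (new)  [load 24/38]
  28 → cabin 4 (new)  [load 28/38]
  29 → cabin 5 (new)  [load 29/38]
5 cabins opened.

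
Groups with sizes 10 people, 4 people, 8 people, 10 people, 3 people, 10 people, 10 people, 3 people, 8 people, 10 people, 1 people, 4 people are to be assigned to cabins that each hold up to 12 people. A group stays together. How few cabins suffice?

Total = 10 + 10 + 10 + 10 + 10 + 8 + 8 + 4 + 4 + 3 + 3 + 1 = 81 people.
Lower bound: ⌈81/12⌉ = 7 cabins.
A packing using 8 cabins:
  cabin 1: 10 + 1 = 11
  cabin 2: 10 = 10
  cabin 3: 10 = 10
  cabin 4: 10 = 10
  cabin 5: 10 = 10
  cabin 6: 8 + 4 = 12
  cabin 7: 8 + 4 = 12
  cabin 8: 3 + 3 = 6
No arrangement into 7 cabins stays within capacity, so 8 is optimal.

8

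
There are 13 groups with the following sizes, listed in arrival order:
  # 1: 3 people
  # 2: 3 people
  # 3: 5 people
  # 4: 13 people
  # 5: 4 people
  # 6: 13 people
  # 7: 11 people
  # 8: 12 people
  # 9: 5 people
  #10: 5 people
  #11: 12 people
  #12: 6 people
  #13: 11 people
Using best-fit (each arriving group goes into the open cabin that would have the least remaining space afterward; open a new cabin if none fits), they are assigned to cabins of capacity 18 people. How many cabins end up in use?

7

  3 → cabin 1 (new)  [load 3/18]
  3 → cabin 1  [load 6/18]
  5 → cabin 1  [load 11/18]
  13 → cabin 2 (new)  [load 13/18]
  4 → cabin 2  [load 17/18]
  13 → cabin 3 (new)  [load 13/18]
  11 → cabin 4 (new)  [load 11/18]
  12 → cabin 5 (new)  [load 12/18]
  5 → cabin 3  [load 18/18]
  5 → cabin 5  [load 17/18]
  12 → cabin 6 (new)  [load 12/18]
  6 → cabin 6  [load 18/18]
  11 → cabin 7 (new)  [load 11/18]
7 cabins opened.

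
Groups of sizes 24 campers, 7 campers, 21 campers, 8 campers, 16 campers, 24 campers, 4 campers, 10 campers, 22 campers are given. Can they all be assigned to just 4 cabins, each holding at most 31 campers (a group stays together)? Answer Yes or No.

Total = 136 campers; ⌈136/31⌉ = 5.
At least 5 cabins are required, but only 4 are allowed.

No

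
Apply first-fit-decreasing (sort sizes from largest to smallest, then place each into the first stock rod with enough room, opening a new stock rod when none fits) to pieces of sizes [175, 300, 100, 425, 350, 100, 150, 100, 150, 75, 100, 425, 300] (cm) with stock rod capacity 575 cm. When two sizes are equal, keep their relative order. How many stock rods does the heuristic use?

5

Sorted descending: 425, 425, 350, 300, 300, 175, 150, 150, 100, 100, 100, 100, 75.
  425 → stock rod 1 (new)  [load 425/575]
  425 → stock rod 2 (new)  [load 425/575]
  350 → stock rod 3 (new)  [load 350/575]
  300 → stock rod 4 (new)  [load 300/575]
  300 → stock rod 5 (new)  [load 300/575]
  175 → stock rod 3  [load 525/575]
  150 → stock rod 1  [load 575/575]
  150 → stock rod 2  [load 575/575]
  100 → stock rod 4  [load 400/575]
  100 → stock rod 4  [load 500/575]
  100 → stock rod 5  [load 400/575]
  100 → stock rod 5  [load 500/575]
  75 → stock rod 4  [load 575/575]
5 stock rods opened.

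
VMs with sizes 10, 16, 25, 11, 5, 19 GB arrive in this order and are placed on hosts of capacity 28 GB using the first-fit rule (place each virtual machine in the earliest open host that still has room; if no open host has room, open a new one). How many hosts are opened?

  10 → host 1 (new)  [load 10/28]
  16 → host 1  [load 26/28]
  25 → host 2 (new)  [load 25/28]
  11 → host 3 (new)  [load 11/28]
  5 → host 3  [load 16/28]
  19 → host 4 (new)  [load 19/28]
4 hosts opened.

4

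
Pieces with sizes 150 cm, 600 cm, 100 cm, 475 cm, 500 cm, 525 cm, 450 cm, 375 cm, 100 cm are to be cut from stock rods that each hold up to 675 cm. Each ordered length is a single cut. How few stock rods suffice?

6

Total = 600 + 525 + 500 + 475 + 450 + 375 + 150 + 100 + 100 = 3275 cm.
Lower bound: ⌈3275/675⌉ = 5 stock rods.
Also, 6 pieces each exceed 675/2 cm, and no two of those can share a stock rod, so at least 6 stock rods are needed.
A packing using 6 stock rods:
  stock rod 1: 600 = 600
  stock rod 2: 525 + 150 = 675
  stock rod 3: 500 + 100 = 600
  stock rod 4: 475 + 100 = 575
  stock rod 5: 450 = 450
  stock rod 6: 375 = 375
This matches the lower bound, so 6 is optimal.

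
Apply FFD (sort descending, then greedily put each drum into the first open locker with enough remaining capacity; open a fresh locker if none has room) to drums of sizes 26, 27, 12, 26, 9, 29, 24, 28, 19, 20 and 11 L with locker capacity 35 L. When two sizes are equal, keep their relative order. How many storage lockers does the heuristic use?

Sorted descending: 29, 28, 27, 26, 26, 24, 20, 19, 12, 11, 9.
  29 → locker 1 (new)  [load 29/35]
  28 → locker 2 (new)  [load 28/35]
  27 → locker 3 (new)  [load 27/35]
  26 → locker 4 (new)  [load 26/35]
  26 → locker 5 (new)  [load 26/35]
  24 → locker 6 (new)  [load 24/35]
  20 → locker 7 (new)  [load 20/35]
  19 → locker 8 (new)  [load 19/35]
  12 → locker 7  [load 32/35]
  11 → locker 6  [load 35/35]
  9 → locker 4  [load 35/35]
8 storage lockers opened.

8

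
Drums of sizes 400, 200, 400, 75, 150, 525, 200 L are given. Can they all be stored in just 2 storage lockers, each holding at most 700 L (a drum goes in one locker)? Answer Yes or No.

No

Total = 1950 L; ⌈1950/700⌉ = 3.
At least 3 storage lockers are required, but only 2 are allowed.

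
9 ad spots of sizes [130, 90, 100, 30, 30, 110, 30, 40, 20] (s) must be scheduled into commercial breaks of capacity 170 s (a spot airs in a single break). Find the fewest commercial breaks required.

4

Total = 130 + 110 + 100 + 90 + 40 + 30 + 30 + 30 + 20 = 580 s.
Lower bound: ⌈580/170⌉ = 4 commercial breaks.
A packing using 4 commercial breaks:
  break 1: 130 + 40 = 170
  break 2: 110 + 30 + 30 = 170
  break 3: 100 + 30 + 20 = 150
  break 4: 90 = 90
This matches the lower bound, so 4 is optimal.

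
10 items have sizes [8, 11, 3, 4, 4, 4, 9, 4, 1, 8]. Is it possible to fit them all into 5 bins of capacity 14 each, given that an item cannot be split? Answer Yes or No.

Yes

A valid assignment using 5 bins:
  bin 1: 11 + 3 = 14
  bin 2: 9 + 4 + 1 = 14
  bin 3: 8 + 4 = 12
  bin 4: 8 + 4 = 12
  bin 5: 4 = 4
Every load is within 14, so 5 bins suffice.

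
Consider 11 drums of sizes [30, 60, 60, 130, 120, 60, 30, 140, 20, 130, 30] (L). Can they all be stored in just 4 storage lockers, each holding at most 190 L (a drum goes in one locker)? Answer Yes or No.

No

Total = 810 L; ⌈810/190⌉ = 5.
At least 5 storage lockers are required, but only 4 are allowed.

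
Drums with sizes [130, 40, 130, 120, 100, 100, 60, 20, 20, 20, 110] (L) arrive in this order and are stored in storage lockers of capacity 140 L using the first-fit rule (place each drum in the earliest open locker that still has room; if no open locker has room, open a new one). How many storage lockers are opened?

  130 → locker 1 (new)  [load 130/140]
  40 → locker 2 (new)  [load 40/140]
  130 → locker 3 (new)  [load 130/140]
  120 → locker 4 (new)  [load 120/140]
  100 → locker 2  [load 140/140]
  100 → locker 5 (new)  [load 100/140]
  60 → locker 6 (new)  [load 60/140]
  20 → locker 4  [load 140/140]
  20 → locker 5  [load 120/140]
  20 → locker 5  [load 140/140]
  110 → locker 7 (new)  [load 110/140]
7 storage lockers opened.

7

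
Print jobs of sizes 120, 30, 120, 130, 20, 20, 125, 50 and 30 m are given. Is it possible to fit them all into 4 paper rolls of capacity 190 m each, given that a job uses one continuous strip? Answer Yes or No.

A valid assignment using 4 paper rolls:
  roll 1: 130 + 50 = 180
  roll 2: 125 + 30 + 30 = 185
  roll 3: 120 + 20 + 20 = 160
  roll 4: 120 = 120
Every load is within 190 m, so 4 paper rolls suffice.

Yes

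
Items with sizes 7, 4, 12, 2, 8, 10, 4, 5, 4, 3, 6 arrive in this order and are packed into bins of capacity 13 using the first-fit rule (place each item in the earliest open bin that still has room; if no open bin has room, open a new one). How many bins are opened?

6

  7 → bin 1 (new)  [load 7/13]
  4 → bin 1  [load 11/13]
  12 → bin 2 (new)  [load 12/13]
  2 → bin 1  [load 13/13]
  8 → bin 3 (new)  [load 8/13]
  10 → bin 4 (new)  [load 10/13]
  4 → bin 3  [load 12/13]
  5 → bin 5 (new)  [load 5/13]
  4 → bin 5  [load 9/13]
  3 → bin 4  [load 13/13]
  6 → bin 6 (new)  [load 6/13]
6 bins opened.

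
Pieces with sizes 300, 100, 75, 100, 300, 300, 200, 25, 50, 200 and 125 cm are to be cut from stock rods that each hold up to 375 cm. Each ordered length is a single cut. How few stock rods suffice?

Total = 300 + 300 + 300 + 200 + 200 + 125 + 100 + 100 + 75 + 50 + 25 = 1775 cm.
Lower bound: ⌈1775/375⌉ = 5 stock rods.
A packing using 6 stock rods:
  stock rod 1: 300 + 75 = 375
  stock rod 2: 300 + 50 + 25 = 375
  stock rod 3: 300 = 300
  stock rod 4: 200 + 125 = 325
  stock rod 5: 200 + 100 = 300
  stock rod 6: 100 = 100
No arrangement into 5 stock rods stays within capacity, so 6 is optimal.

6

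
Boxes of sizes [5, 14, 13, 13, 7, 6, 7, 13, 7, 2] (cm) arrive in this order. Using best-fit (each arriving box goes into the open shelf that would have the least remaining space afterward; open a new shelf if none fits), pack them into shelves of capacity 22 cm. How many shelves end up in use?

  5 → shelf 1 (new)  [load 5/22]
  14 → shelf 1  [load 19/22]
  13 → shelf 2 (new)  [load 13/22]
  13 → shelf 3 (new)  [load 13/22]
  7 → shelf 2  [load 20/22]
  6 → shelf 3  [load 19/22]
  7 → shelf 4 (new)  [load 7/22]
  13 → shelf 4  [load 20/22]
  7 → shelf 5 (new)  [load 7/22]
  2 → shelf 2  [load 22/22]
5 shelves opened.

5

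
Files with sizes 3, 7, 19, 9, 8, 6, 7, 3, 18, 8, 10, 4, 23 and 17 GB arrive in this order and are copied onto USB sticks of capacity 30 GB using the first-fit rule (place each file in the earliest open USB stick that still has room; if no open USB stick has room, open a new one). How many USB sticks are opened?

6

  3 → USB stick 1 (new)  [load 3/30]
  7 → USB stick 1  [load 10/30]
  19 → USB stick 1  [load 29/30]
  9 → USB stick 2 (new)  [load 9/30]
  8 → USB stick 2  [load 17/30]
  6 → USB stick 2  [load 23/30]
  7 → USB stick 2  [load 30/30]
  3 → USB stick 3 (new)  [load 3/30]
  18 → USB stick 3  [load 21/30]
  8 → USB stick 3  [load 29/30]
  10 → USB stick 4 (new)  [load 10/30]
  4 → USB stick 4  [load 14/30]
  23 → USB stick 5 (new)  [load 23/30]
  17 → USB stick 6 (new)  [load 17/30]
6 USB sticks opened.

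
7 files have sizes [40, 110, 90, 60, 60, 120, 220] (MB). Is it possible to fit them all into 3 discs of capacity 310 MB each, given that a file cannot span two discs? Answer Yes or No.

A valid assignment using 3 discs:
  disc 1: 220 + 90 = 310
  disc 2: 120 + 110 + 60 = 290
  disc 3: 60 + 40 = 100
Every load is within 310 MB, so 3 discs suffice.

Yes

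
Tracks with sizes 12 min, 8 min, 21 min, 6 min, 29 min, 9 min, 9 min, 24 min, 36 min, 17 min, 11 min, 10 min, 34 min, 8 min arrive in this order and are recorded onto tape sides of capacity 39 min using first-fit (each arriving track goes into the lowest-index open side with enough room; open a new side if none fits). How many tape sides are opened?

7

  12 → side 1 (new)  [load 12/39]
  8 → side 1  [load 20/39]
  21 → side 2 (new)  [load 21/39]
  6 → side 1  [load 26/39]
  29 → side 3 (new)  [load 29/39]
  9 → side 1  [load 35/39]
  9 → side 2  [load 30/39]
  24 → side 4 (new)  [load 24/39]
  36 → side 5 (new)  [load 36/39]
  17 → side 6 (new)  [load 17/39]
  11 → side 4  [load 35/39]
  10 → side 3  [load 39/39]
  34 → side 7 (new)  [load 34/39]
  8 → side 2  [load 38/39]
7 tape sides opened.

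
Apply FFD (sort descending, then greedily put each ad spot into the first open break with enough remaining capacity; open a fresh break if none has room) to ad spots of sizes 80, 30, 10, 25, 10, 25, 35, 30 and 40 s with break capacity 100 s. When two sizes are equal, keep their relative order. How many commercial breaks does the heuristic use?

3

Sorted descending: 80, 40, 35, 30, 30, 25, 25, 10, 10.
  80 → break 1 (new)  [load 80/100]
  40 → break 2 (new)  [load 40/100]
  35 → break 2  [load 75/100]
  30 → break 3 (new)  [load 30/100]
  30 → break 3  [load 60/100]
  25 → break 2  [load 100/100]
  25 → break 3  [load 85/100]
  10 → break 1  [load 90/100]
  10 → break 1  [load 100/100]
3 commercial breaks opened.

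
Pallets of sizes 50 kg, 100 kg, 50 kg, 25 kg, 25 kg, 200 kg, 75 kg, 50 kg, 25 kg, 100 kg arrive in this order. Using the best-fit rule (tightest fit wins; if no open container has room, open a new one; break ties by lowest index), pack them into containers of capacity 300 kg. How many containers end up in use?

  50 → container 1 (new)  [load 50/300]
  100 → container 1  [load 150/300]
  50 → container 1  [load 200/300]
  25 → container 1  [load 225/300]
  25 → container 1  [load 250/300]
  200 → container 2 (new)  [load 200/300]
  75 → container 2  [load 275/300]
  50 → container 1  [load 300/300]
  25 → container 2  [load 300/300]
  100 → container 3 (new)  [load 100/300]
3 containers opened.

3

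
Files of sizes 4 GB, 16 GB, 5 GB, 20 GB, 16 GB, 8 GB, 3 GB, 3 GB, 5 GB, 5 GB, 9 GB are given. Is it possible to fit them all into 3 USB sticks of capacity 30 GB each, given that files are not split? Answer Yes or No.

Total = 94 GB; ⌈94/30⌉ = 4.
At least 4 USB sticks are required, but only 3 are allowed.

No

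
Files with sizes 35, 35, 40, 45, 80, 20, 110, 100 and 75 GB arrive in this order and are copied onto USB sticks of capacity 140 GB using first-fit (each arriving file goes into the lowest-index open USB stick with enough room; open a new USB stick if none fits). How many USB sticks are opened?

5

  35 → USB stick 1 (new)  [load 35/140]
  35 → USB stick 1  [load 70/140]
  40 → USB stick 1  [load 110/140]
  45 → USB stick 2 (new)  [load 45/140]
  80 → USB stick 2  [load 125/140]
  20 → USB stick 1  [load 130/140]
  110 → USB stick 3 (new)  [load 110/140]
  100 → USB stick 4 (new)  [load 100/140]
  75 → USB stick 5 (new)  [load 75/140]
5 USB sticks opened.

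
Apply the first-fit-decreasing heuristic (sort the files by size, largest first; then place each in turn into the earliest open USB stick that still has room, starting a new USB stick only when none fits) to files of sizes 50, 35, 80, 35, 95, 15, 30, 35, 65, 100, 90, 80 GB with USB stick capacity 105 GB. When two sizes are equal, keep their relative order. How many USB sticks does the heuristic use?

8

Sorted descending: 100, 95, 90, 80, 80, 65, 50, 35, 35, 35, 30, 15.
  100 → USB stick 1 (new)  [load 100/105]
  95 → USB stick 2 (new)  [load 95/105]
  90 → USB stick 3 (new)  [load 90/105]
  80 → USB stick 4 (new)  [load 80/105]
  80 → USB stick 5 (new)  [load 80/105]
  65 → USB stick 6 (new)  [load 65/105]
  50 → USB stick 7 (new)  [load 50/105]
  35 → USB stick 6  [load 100/105]
  35 → USB stick 7  [load 85/105]
  35 → USB stick 8 (new)  [load 35/105]
  30 → USB stick 8  [load 65/105]
  15 → USB stick 3  [load 105/105]
8 USB sticks opened.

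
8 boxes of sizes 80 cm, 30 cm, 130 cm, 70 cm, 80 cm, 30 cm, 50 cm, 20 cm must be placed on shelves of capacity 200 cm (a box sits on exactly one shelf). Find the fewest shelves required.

3

Total = 130 + 80 + 80 + 70 + 50 + 30 + 30 + 20 = 490 cm.
Lower bound: ⌈490/200⌉ = 3 shelves.
A packing using 3 shelves:
  shelf 1: 130 + 70 = 200
  shelf 2: 80 + 80 + 30 = 190
  shelf 3: 50 + 30 + 20 = 100
This matches the lower bound, so 3 is optimal.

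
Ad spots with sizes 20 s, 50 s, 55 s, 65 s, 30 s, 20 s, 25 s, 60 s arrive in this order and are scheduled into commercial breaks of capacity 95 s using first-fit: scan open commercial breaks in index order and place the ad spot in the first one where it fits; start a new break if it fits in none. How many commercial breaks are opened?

  20 → break 1 (new)  [load 20/95]
  50 → break 1  [load 70/95]
  55 → break 2 (new)  [load 55/95]
  65 → break 3 (new)  [load 65/95]
  30 → break 2  [load 85/95]
  20 → break 1  [load 90/95]
  25 → break 3  [load 90/95]
  60 → break 4 (new)  [load 60/95]
4 commercial breaks opened.

4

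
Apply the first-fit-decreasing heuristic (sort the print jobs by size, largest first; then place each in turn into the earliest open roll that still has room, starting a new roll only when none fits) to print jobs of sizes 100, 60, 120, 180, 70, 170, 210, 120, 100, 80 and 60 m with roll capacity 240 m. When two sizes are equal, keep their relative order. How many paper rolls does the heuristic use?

6

Sorted descending: 210, 180, 170, 120, 120, 100, 100, 80, 70, 60, 60.
  210 → roll 1 (new)  [load 210/240]
  180 → roll 2 (new)  [load 180/240]
  170 → roll 3 (new)  [load 170/240]
  120 → roll 4 (new)  [load 120/240]
  120 → roll 4  [load 240/240]
  100 → roll 5 (new)  [load 100/240]
  100 → roll 5  [load 200/240]
  80 → roll 6 (new)  [load 80/240]
  70 → roll 3  [load 240/240]
  60 → roll 2  [load 240/240]
  60 → roll 6  [load 140/240]
6 paper rolls opened.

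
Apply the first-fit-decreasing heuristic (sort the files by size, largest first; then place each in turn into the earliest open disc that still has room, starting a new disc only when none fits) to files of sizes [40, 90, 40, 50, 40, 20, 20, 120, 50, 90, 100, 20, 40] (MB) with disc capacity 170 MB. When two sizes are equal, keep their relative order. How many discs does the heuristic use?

5

Sorted descending: 120, 100, 90, 90, 50, 50, 40, 40, 40, 40, 20, 20, 20.
  120 → disc 1 (new)  [load 120/170]
  100 → disc 2 (new)  [load 100/170]
  90 → disc 3 (new)  [load 90/170]
  90 → disc 4 (new)  [load 90/170]
  50 → disc 1  [load 170/170]
  50 → disc 2  [load 150/170]
  40 → disc 3  [load 130/170]
  40 → disc 3  [load 170/170]
  40 → disc 4  [load 130/170]
  40 → disc 4  [load 170/170]
  20 → disc 2  [load 170/170]
  20 → disc 5 (new)  [load 20/170]
  20 → disc 5  [load 40/170]
5 discs opened.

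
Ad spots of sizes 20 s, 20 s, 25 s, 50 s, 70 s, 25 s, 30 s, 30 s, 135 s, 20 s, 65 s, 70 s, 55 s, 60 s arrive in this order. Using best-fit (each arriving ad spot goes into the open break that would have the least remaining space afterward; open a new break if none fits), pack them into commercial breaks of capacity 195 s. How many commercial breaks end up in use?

4

  20 → break 1 (new)  [load 20/195]
  20 → break 1  [load 40/195]
  25 → break 1  [load 65/195]
  50 → break 1  [load 115/195]
  70 → break 1  [load 185/195]
  25 → break 2 (new)  [load 25/195]
  30 → break 2  [load 55/195]
  30 → break 2  [load 85/195]
  135 → break 3 (new)  [load 135/195]
  20 → break 3  [load 155/195]
  65 → break 2  [load 150/195]
  70 → break 4 (new)  [load 70/195]
  55 → break 4  [load 125/195]
  60 → break 4  [load 185/195]
4 commercial breaks opened.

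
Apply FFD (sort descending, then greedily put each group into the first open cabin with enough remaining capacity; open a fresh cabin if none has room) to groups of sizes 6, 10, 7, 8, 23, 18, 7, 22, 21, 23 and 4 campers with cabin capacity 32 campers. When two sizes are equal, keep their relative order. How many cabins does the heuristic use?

Sorted descending: 23, 23, 22, 21, 18, 10, 8, 7, 7, 6, 4.
  23 → cabin 1 (new)  [load 23/32]
  23 → cabin 2 (new)  [load 23/32]
  22 → cabin 3 (new)  [load 22/32]
  21 → cabin 4 (new)  [load 21/32]
  18 → cabin 5 (new)  [load 18/32]
  10 → cabin 3  [load 32/32]
  8 → cabin 1  [load 31/32]
  7 → cabin 2  [load 30/32]
  7 → cabin 4  [load 28/32]
  6 → cabin 5  [load 24/32]
  4 → cabin 4  [load 32/32]
5 cabins opened.

5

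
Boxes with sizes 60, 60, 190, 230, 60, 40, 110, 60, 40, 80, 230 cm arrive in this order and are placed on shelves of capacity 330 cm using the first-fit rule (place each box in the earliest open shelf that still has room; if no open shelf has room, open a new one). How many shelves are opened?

4

  60 → shelf 1 (new)  [load 60/330]
  60 → shelf 1  [load 120/330]
  190 → shelf 1  [load 310/330]
  230 → shelf 2 (new)  [load 230/330]
  60 → shelf 2  [load 290/330]
  40 → shelf 2  [load 330/330]
  110 → shelf 3 (new)  [load 110/330]
  60 → shelf 3  [load 170/330]
  40 → shelf 3  [load 210/330]
  80 → shelf 3  [load 290/330]
  230 → shelf 4 (new)  [load 230/330]
4 shelves opened.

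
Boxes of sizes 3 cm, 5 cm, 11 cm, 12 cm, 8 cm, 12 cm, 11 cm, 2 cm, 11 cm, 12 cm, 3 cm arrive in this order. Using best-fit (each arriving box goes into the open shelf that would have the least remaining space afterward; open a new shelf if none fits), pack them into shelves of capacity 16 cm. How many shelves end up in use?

7

  3 → shelf 1 (new)  [load 3/16]
  5 → shelf 1  [load 8/16]
  11 → shelf 2 (new)  [load 11/16]
  12 → shelf 3 (new)  [load 12/16]
  8 → shelf 1  [load 16/16]
  12 → shelf 4 (new)  [load 12/16]
  11 → shelf 5 (new)  [load 11/16]
  2 → shelf 3  [load 14/16]
  11 → shelf 6 (new)  [load 11/16]
  12 → shelf 7 (new)  [load 12/16]
  3 → shelf 4  [load 15/16]
7 shelves opened.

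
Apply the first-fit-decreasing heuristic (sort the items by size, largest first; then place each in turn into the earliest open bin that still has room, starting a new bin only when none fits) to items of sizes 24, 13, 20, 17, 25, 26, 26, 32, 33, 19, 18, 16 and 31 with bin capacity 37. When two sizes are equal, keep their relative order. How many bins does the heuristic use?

Sorted descending: 33, 32, 31, 26, 26, 25, 24, 20, 19, 18, 17, 16, 13.
  33 → bin 1 (new)  [load 33/37]
  32 → bin 2 (new)  [load 32/37]
  31 → bin 3 (new)  [load 31/37]
  26 → bin 4 (new)  [load 26/37]
  26 → bin 5 (new)  [load 26/37]
  25 → bin 6 (new)  [load 25/37]
  24 → bin 7 (new)  [load 24/37]
  20 → bin 8 (new)  [load 20/37]
  19 → bin 9 (new)  [load 19/37]
  18 → bin 9  [load 37/37]
  17 → bin 8  [load 37/37]
  16 → bin 10 (new)  [load 16/37]
  13 → bin 7  [load 37/37]
10 bins opened.

10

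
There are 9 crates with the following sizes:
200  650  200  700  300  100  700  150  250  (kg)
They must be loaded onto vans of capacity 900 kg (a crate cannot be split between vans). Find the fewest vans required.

4

Total = 700 + 700 + 650 + 300 + 250 + 200 + 200 + 150 + 100 = 3250 kg.
Lower bound: ⌈3250/900⌉ = 4 vans.
A packing using 4 vans:
  van 1: 700 + 200 = 900
  van 2: 700 + 200 = 900
  van 3: 650 + 250 = 900
  van 4: 300 + 150 + 100 = 550
This matches the lower bound, so 4 is optimal.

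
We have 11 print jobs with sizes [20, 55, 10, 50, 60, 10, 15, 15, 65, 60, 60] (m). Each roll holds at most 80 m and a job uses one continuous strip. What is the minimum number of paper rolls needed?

6

Total = 65 + 60 + 60 + 60 + 55 + 50 + 20 + 15 + 15 + 10 + 10 = 420 m.
Lower bound: ⌈420/80⌉ = 6 paper rolls.
A packing using 6 paper rolls:
  roll 1: 65 + 15 = 80
  roll 2: 60 + 20 = 80
  roll 3: 60 + 15 = 75
  roll 4: 60 + 10 + 10 = 80
  roll 5: 55 = 55
  roll 6: 50 = 50
This matches the lower bound, so 6 is optimal.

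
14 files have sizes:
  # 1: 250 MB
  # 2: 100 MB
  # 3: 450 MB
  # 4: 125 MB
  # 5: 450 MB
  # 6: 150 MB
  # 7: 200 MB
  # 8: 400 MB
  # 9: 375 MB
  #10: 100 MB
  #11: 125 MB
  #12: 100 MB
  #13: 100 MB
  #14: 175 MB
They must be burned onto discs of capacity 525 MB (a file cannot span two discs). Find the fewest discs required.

Total = 450 + 450 + 400 + 375 + 250 + 200 + 175 + 150 + 125 + 125 + 100 + 100 + 100 + 100 = 3100 MB.
Lower bound: ⌈3100/525⌉ = 6 discs.
A packing using 7 discs:
  disc 1: 450 = 450
  disc 2: 450 = 450
  disc 3: 400 + 125 = 525
  disc 4: 375 + 150 = 525
  disc 5: 250 + 200 = 450
  disc 6: 175 + 125 + 100 + 100 = 500
  disc 7: 100 + 100 = 200
No arrangement into 6 discs stays within capacity, so 7 is optimal.

7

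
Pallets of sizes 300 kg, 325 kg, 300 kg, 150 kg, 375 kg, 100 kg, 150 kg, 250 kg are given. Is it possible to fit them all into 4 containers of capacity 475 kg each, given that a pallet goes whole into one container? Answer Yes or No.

Total = 1950 kg; ⌈1950/475⌉ = 5.
At least 5 containers are required, but only 4 are allowed.

No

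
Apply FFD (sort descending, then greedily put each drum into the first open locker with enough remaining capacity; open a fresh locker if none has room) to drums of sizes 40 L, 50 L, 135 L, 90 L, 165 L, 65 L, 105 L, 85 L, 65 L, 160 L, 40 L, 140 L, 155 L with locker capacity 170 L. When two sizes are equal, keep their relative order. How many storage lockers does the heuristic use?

9

Sorted descending: 165, 160, 155, 140, 135, 105, 90, 85, 65, 65, 50, 40, 40.
  165 → locker 1 (new)  [load 165/170]
  160 → locker 2 (new)  [load 160/170]
  155 → locker 3 (new)  [load 155/170]
  140 → locker 4 (new)  [load 140/170]
  135 → locker 5 (new)  [load 135/170]
  105 → locker 6 (new)  [load 105/170]
  90 → locker 7 (new)  [load 90/170]
  85 → locker 8 (new)  [load 85/170]
  65 → locker 6  [load 170/170]
  65 → locker 7  [load 155/170]
  50 → locker 8  [load 135/170]
  40 → locker 9 (new)  [load 40/170]
  40 → locker 9  [load 80/170]
9 storage lockers opened.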